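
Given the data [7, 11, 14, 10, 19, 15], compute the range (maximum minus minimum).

12

Step 1: Identify the maximum value: max = 19
Step 2: Identify the minimum value: min = 7
Step 3: Range = max - min = 19 - 7 = 12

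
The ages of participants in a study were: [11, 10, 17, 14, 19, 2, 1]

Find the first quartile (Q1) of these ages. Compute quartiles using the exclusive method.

2

Step 1: Sort the data: [1, 2, 10, 11, 14, 17, 19]
Step 2: n = 7
Step 3: Using the exclusive quartile method:
  Q1 = 2
  Q2 (median) = 11
  Q3 = 17
  IQR = Q3 - Q1 = 17 - 2 = 15
Step 4: Q1 = 2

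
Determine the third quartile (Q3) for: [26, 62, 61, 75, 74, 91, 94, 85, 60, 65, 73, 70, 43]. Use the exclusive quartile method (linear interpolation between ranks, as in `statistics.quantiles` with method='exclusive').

80

Step 1: Sort the data: [26, 43, 60, 61, 62, 65, 70, 73, 74, 75, 85, 91, 94]
Step 2: n = 13
Step 3: Using the exclusive quartile method:
  Q1 = 60.5
  Q2 (median) = 70
  Q3 = 80
  IQR = Q3 - Q1 = 80 - 60.5 = 19.5
Step 4: Q3 = 80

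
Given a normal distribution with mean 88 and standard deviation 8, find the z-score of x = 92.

0.5

Step 1: Recall the z-score formula: z = (x - mu) / sigma
Step 2: Substitute values: z = (92 - 88) / 8
Step 3: z = 4 / 8 = 0.5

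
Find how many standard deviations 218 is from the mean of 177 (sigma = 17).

2.4118

Step 1: Recall the z-score formula: z = (x - mu) / sigma
Step 2: Substitute values: z = (218 - 177) / 17
Step 3: z = 41 / 17 = 2.4118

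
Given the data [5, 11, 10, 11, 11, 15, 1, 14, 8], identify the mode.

11

Step 1: Count the frequency of each value:
  1: appears 1 time(s)
  5: appears 1 time(s)
  8: appears 1 time(s)
  10: appears 1 time(s)
  11: appears 3 time(s)
  14: appears 1 time(s)
  15: appears 1 time(s)
Step 2: The value 11 appears most frequently (3 times).
Step 3: Mode = 11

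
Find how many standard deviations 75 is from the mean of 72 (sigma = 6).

0.5

Step 1: Recall the z-score formula: z = (x - mu) / sigma
Step 2: Substitute values: z = (75 - 72) / 6
Step 3: z = 3 / 6 = 0.5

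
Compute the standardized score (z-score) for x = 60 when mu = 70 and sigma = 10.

-1

Step 1: Recall the z-score formula: z = (x - mu) / sigma
Step 2: Substitute values: z = (60 - 70) / 10
Step 3: z = -10 / 10 = -1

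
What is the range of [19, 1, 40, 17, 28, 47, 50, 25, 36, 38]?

49

Step 1: Identify the maximum value: max = 50
Step 2: Identify the minimum value: min = 1
Step 3: Range = max - min = 50 - 1 = 49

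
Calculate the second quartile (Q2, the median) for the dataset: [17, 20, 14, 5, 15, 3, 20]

15

Step 1: Sort the data: [3, 5, 14, 15, 17, 20, 20]
Step 2: n = 7
Step 3: Q2 is the median. Since n is odd, it is the middle value at position 4: 15
Step 4: Q2 = 15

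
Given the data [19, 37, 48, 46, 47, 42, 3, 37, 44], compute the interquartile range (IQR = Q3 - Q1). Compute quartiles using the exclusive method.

18.5

Step 1: Sort the data: [3, 19, 37, 37, 42, 44, 46, 47, 48]
Step 2: n = 9
Step 3: Using the exclusive quartile method:
  Q1 = 28
  Q2 (median) = 42
  Q3 = 46.5
  IQR = Q3 - Q1 = 46.5 - 28 = 18.5
Step 4: IQR = 18.5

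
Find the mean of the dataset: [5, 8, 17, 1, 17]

9.6

Step 1: Sum all values: 5 + 8 + 17 + 1 + 17 = 48
Step 2: Count the number of values: n = 5
Step 3: Mean = sum / n = 48 / 5 = 9.6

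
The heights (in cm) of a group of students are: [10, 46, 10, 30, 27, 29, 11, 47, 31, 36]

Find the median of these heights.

29.5

Step 1: Sort the data in ascending order: [10, 10, 11, 27, 29, 30, 31, 36, 46, 47]
Step 2: The number of values is n = 10.
Step 3: Since n is even, the median is the average of positions 5 and 6:
  Median = (29 + 30) / 2 = 29.5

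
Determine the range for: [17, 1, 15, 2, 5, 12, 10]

16

Step 1: Identify the maximum value: max = 17
Step 2: Identify the minimum value: min = 1
Step 3: Range = max - min = 17 - 1 = 16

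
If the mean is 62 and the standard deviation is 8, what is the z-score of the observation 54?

-1

Step 1: Recall the z-score formula: z = (x - mu) / sigma
Step 2: Substitute values: z = (54 - 62) / 8
Step 3: z = -8 / 8 = -1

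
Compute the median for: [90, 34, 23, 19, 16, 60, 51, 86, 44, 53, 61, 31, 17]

44

Step 1: Sort the data in ascending order: [16, 17, 19, 23, 31, 34, 44, 51, 53, 60, 61, 86, 90]
Step 2: The number of values is n = 13.
Step 3: Since n is odd, the median is the middle value at position 7: 44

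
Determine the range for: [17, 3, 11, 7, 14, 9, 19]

16

Step 1: Identify the maximum value: max = 19
Step 2: Identify the minimum value: min = 3
Step 3: Range = max - min = 19 - 3 = 16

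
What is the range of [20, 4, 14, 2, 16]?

18

Step 1: Identify the maximum value: max = 20
Step 2: Identify the minimum value: min = 2
Step 3: Range = max - min = 20 - 2 = 18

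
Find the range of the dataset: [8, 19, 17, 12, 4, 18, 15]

15

Step 1: Identify the maximum value: max = 19
Step 2: Identify the minimum value: min = 4
Step 3: Range = max - min = 19 - 4 = 15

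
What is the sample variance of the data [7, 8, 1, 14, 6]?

21.7

Step 1: Compute the mean: (7 + 8 + 1 + 14 + 6) / 5 = 7.2
Step 2: Compute squared deviations from the mean:
  (7 - 7.2)^2 = 0.04
  (8 - 7.2)^2 = 0.64
  (1 - 7.2)^2 = 38.44
  (14 - 7.2)^2 = 46.24
  (6 - 7.2)^2 = 1.44
Step 3: Sum of squared deviations = 86.8
Step 4: Sample variance = 86.8 / 4 = 21.7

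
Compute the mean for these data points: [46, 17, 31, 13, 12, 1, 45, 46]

26.375

Step 1: Sum all values: 46 + 17 + 31 + 13 + 12 + 1 + 45 + 46 = 211
Step 2: Count the number of values: n = 8
Step 3: Mean = sum / n = 211 / 8 = 26.375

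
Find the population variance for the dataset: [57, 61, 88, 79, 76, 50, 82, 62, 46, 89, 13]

461.5372

Step 1: Compute the mean: (57 + 61 + 88 + 79 + 76 + 50 + 82 + 62 + 46 + 89 + 13) / 11 = 63.9091
Step 2: Compute squared deviations from the mean:
  (57 - 63.9091)^2 = 47.7355
  (61 - 63.9091)^2 = 8.4628
  (88 - 63.9091)^2 = 580.3719
  (79 - 63.9091)^2 = 227.7355
  (76 - 63.9091)^2 = 146.1901
  (50 - 63.9091)^2 = 193.4628
  (82 - 63.9091)^2 = 327.281
  (62 - 63.9091)^2 = 3.6446
  (46 - 63.9091)^2 = 320.7355
  (89 - 63.9091)^2 = 629.5537
  (13 - 63.9091)^2 = 2591.7355
Step 3: Sum of squared deviations = 5076.9091
Step 4: Population variance = 5076.9091 / 11 = 461.5372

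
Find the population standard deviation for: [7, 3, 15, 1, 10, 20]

6.5997

Step 1: Compute the mean: 9.3333
Step 2: Sum of squared deviations from the mean: 261.3333
Step 3: Population variance = 261.3333 / 6 = 43.5556
Step 4: Standard deviation = sqrt(43.5556) = 6.5997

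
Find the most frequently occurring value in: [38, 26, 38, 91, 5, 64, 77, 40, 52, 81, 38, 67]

38

Step 1: Count the frequency of each value:
  5: appears 1 time(s)
  26: appears 1 time(s)
  38: appears 3 time(s)
  40: appears 1 time(s)
  52: appears 1 time(s)
  64: appears 1 time(s)
  67: appears 1 time(s)
  77: appears 1 time(s)
  81: appears 1 time(s)
  91: appears 1 time(s)
Step 2: The value 38 appears most frequently (3 times).
Step 3: Mode = 38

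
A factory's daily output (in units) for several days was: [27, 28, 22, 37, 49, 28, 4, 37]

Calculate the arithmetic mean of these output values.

29

Step 1: Sum all values: 27 + 28 + 22 + 37 + 49 + 28 + 4 + 37 = 232
Step 2: Count the number of values: n = 8
Step 3: Mean = sum / n = 232 / 8 = 29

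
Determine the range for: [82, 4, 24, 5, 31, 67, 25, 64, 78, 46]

78

Step 1: Identify the maximum value: max = 82
Step 2: Identify the minimum value: min = 4
Step 3: Range = max - min = 82 - 4 = 78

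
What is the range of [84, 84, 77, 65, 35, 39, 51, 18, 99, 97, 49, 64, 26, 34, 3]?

96

Step 1: Identify the maximum value: max = 99
Step 2: Identify the minimum value: min = 3
Step 3: Range = max - min = 99 - 3 = 96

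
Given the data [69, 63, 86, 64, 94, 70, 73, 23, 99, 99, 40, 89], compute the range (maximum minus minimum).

76

Step 1: Identify the maximum value: max = 99
Step 2: Identify the minimum value: min = 23
Step 3: Range = max - min = 99 - 23 = 76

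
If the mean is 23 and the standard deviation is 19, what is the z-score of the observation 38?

0.7895

Step 1: Recall the z-score formula: z = (x - mu) / sigma
Step 2: Substitute values: z = (38 - 23) / 19
Step 3: z = 15 / 19 = 0.7895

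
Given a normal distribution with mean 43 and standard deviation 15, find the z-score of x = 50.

0.4667

Step 1: Recall the z-score formula: z = (x - mu) / sigma
Step 2: Substitute values: z = (50 - 43) / 15
Step 3: z = 7 / 15 = 0.4667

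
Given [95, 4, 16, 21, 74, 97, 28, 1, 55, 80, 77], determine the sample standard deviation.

36.6901

Step 1: Compute the mean: 49.8182
Step 2: Sum of squared deviations from the mean: 13461.6364
Step 3: Sample variance = 13461.6364 / 10 = 1346.1636
Step 4: Standard deviation = sqrt(1346.1636) = 36.6901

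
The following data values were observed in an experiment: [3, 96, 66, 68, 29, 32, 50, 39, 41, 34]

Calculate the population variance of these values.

595.16

Step 1: Compute the mean: (3 + 96 + 66 + 68 + 29 + 32 + 50 + 39 + 41 + 34) / 10 = 45.8
Step 2: Compute squared deviations from the mean:
  (3 - 45.8)^2 = 1831.84
  (96 - 45.8)^2 = 2520.04
  (66 - 45.8)^2 = 408.04
  (68 - 45.8)^2 = 492.84
  (29 - 45.8)^2 = 282.24
  (32 - 45.8)^2 = 190.44
  (50 - 45.8)^2 = 17.64
  (39 - 45.8)^2 = 46.24
  (41 - 45.8)^2 = 23.04
  (34 - 45.8)^2 = 139.24
Step 3: Sum of squared deviations = 5951.6
Step 4: Population variance = 5951.6 / 10 = 595.16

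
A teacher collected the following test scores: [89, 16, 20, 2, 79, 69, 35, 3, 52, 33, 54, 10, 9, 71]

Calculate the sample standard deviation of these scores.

30.083

Step 1: Compute the mean: 38.7143
Step 2: Sum of squared deviations from the mean: 11764.8571
Step 3: Sample variance = 11764.8571 / 13 = 904.989
Step 4: Standard deviation = sqrt(904.989) = 30.083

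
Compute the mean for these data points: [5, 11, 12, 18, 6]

10.4

Step 1: Sum all values: 5 + 11 + 12 + 18 + 6 = 52
Step 2: Count the number of values: n = 5
Step 3: Mean = sum / n = 52 / 5 = 10.4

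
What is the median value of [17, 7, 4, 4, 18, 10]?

8.5

Step 1: Sort the data in ascending order: [4, 4, 7, 10, 17, 18]
Step 2: The number of values is n = 6.
Step 3: Since n is even, the median is the average of positions 3 and 4:
  Median = (7 + 10) / 2 = 8.5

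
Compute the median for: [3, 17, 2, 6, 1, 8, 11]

6

Step 1: Sort the data in ascending order: [1, 2, 3, 6, 8, 11, 17]
Step 2: The number of values is n = 7.
Step 3: Since n is odd, the median is the middle value at position 4: 6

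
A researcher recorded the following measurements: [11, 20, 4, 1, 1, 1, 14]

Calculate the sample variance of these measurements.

58.2857

Step 1: Compute the mean: (11 + 20 + 4 + 1 + 1 + 1 + 14) / 7 = 7.4286
Step 2: Compute squared deviations from the mean:
  (11 - 7.4286)^2 = 12.7551
  (20 - 7.4286)^2 = 158.0408
  (4 - 7.4286)^2 = 11.7551
  (1 - 7.4286)^2 = 41.3265
  (1 - 7.4286)^2 = 41.3265
  (1 - 7.4286)^2 = 41.3265
  (14 - 7.4286)^2 = 43.1837
Step 3: Sum of squared deviations = 349.7143
Step 4: Sample variance = 349.7143 / 6 = 58.2857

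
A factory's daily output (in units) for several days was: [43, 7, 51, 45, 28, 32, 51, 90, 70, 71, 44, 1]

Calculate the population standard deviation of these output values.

24.5576

Step 1: Compute the mean: 44.4167
Step 2: Sum of squared deviations from the mean: 7236.9167
Step 3: Population variance = 7236.9167 / 12 = 603.0764
Step 4: Standard deviation = sqrt(603.0764) = 24.5576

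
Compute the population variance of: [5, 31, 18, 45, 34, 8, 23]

177.3878

Step 1: Compute the mean: (5 + 31 + 18 + 45 + 34 + 8 + 23) / 7 = 23.4286
Step 2: Compute squared deviations from the mean:
  (5 - 23.4286)^2 = 339.6122
  (31 - 23.4286)^2 = 57.3265
  (18 - 23.4286)^2 = 29.4694
  (45 - 23.4286)^2 = 465.3265
  (34 - 23.4286)^2 = 111.7551
  (8 - 23.4286)^2 = 238.0408
  (23 - 23.4286)^2 = 0.1837
Step 3: Sum of squared deviations = 1241.7143
Step 4: Population variance = 1241.7143 / 7 = 177.3878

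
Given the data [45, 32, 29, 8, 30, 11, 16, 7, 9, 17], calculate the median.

16.5

Step 1: Sort the data in ascending order: [7, 8, 9, 11, 16, 17, 29, 30, 32, 45]
Step 2: The number of values is n = 10.
Step 3: Since n is even, the median is the average of positions 5 and 6:
  Median = (16 + 17) / 2 = 16.5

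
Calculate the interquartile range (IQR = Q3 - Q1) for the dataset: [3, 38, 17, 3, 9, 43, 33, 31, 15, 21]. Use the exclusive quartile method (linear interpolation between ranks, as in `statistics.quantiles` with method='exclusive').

26.75

Step 1: Sort the data: [3, 3, 9, 15, 17, 21, 31, 33, 38, 43]
Step 2: n = 10
Step 3: Using the exclusive quartile method:
  Q1 = 7.5
  Q2 (median) = 19
  Q3 = 34.25
  IQR = Q3 - Q1 = 34.25 - 7.5 = 26.75
Step 4: IQR = 26.75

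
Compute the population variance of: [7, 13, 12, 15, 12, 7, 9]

8.2041

Step 1: Compute the mean: (7 + 13 + 12 + 15 + 12 + 7 + 9) / 7 = 10.7143
Step 2: Compute squared deviations from the mean:
  (7 - 10.7143)^2 = 13.7959
  (13 - 10.7143)^2 = 5.2245
  (12 - 10.7143)^2 = 1.6531
  (15 - 10.7143)^2 = 18.3673
  (12 - 10.7143)^2 = 1.6531
  (7 - 10.7143)^2 = 13.7959
  (9 - 10.7143)^2 = 2.9388
Step 3: Sum of squared deviations = 57.4286
Step 4: Population variance = 57.4286 / 7 = 8.2041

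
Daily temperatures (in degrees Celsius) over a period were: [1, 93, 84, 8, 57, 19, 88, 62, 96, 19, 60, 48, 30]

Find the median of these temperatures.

57

Step 1: Sort the data in ascending order: [1, 8, 19, 19, 30, 48, 57, 60, 62, 84, 88, 93, 96]
Step 2: The number of values is n = 13.
Step 3: Since n is odd, the median is the middle value at position 7: 57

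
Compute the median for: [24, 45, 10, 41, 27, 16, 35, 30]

28.5

Step 1: Sort the data in ascending order: [10, 16, 24, 27, 30, 35, 41, 45]
Step 2: The number of values is n = 8.
Step 3: Since n is even, the median is the average of positions 4 and 5:
  Median = (27 + 30) / 2 = 28.5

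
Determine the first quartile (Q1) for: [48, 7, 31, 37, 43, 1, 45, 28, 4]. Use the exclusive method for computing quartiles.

5.5

Step 1: Sort the data: [1, 4, 7, 28, 31, 37, 43, 45, 48]
Step 2: n = 9
Step 3: Using the exclusive quartile method:
  Q1 = 5.5
  Q2 (median) = 31
  Q3 = 44
  IQR = Q3 - Q1 = 44 - 5.5 = 38.5
Step 4: Q1 = 5.5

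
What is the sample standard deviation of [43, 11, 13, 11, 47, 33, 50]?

17.6891

Step 1: Compute the mean: 29.7143
Step 2: Sum of squared deviations from the mean: 1877.4286
Step 3: Sample variance = 1877.4286 / 6 = 312.9048
Step 4: Standard deviation = sqrt(312.9048) = 17.6891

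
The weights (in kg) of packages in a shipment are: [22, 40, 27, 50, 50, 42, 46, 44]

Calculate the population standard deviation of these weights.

9.6752

Step 1: Compute the mean: 40.125
Step 2: Sum of squared deviations from the mean: 748.875
Step 3: Population variance = 748.875 / 8 = 93.6094
Step 4: Standard deviation = sqrt(93.6094) = 9.6752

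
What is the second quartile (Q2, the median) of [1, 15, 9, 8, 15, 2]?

8.5

Step 1: Sort the data: [1, 2, 8, 9, 15, 15]
Step 2: n = 6
Step 3: Q2 is the median. Since n is even, it is the average of the values at positions 3 and 4:
  Q2 = (8 + 9) / 2 = 8.5
Step 4: Q2 = 8.5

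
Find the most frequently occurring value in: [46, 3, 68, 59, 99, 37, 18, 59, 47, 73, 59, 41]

59

Step 1: Count the frequency of each value:
  3: appears 1 time(s)
  18: appears 1 time(s)
  37: appears 1 time(s)
  41: appears 1 time(s)
  46: appears 1 time(s)
  47: appears 1 time(s)
  59: appears 3 time(s)
  68: appears 1 time(s)
  73: appears 1 time(s)
  99: appears 1 time(s)
Step 2: The value 59 appears most frequently (3 times).
Step 3: Mode = 59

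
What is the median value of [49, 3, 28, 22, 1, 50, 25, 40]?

26.5

Step 1: Sort the data in ascending order: [1, 3, 22, 25, 28, 40, 49, 50]
Step 2: The number of values is n = 8.
Step 3: Since n is even, the median is the average of positions 4 and 5:
  Median = (25 + 28) / 2 = 26.5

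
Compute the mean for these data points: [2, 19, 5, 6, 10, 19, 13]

10.5714

Step 1: Sum all values: 2 + 19 + 5 + 6 + 10 + 19 + 13 = 74
Step 2: Count the number of values: n = 7
Step 3: Mean = sum / n = 74 / 7 = 10.5714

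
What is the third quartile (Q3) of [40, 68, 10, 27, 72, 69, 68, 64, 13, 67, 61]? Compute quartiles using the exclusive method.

68

Step 1: Sort the data: [10, 13, 27, 40, 61, 64, 67, 68, 68, 69, 72]
Step 2: n = 11
Step 3: Using the exclusive quartile method:
  Q1 = 27
  Q2 (median) = 64
  Q3 = 68
  IQR = Q3 - Q1 = 68 - 27 = 41
Step 4: Q3 = 68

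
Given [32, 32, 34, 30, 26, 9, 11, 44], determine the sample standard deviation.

11.8171

Step 1: Compute the mean: 27.25
Step 2: Sum of squared deviations from the mean: 977.5
Step 3: Sample variance = 977.5 / 7 = 139.6429
Step 4: Standard deviation = sqrt(139.6429) = 11.8171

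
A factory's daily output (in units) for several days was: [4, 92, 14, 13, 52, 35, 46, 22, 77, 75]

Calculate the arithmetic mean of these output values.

43

Step 1: Sum all values: 4 + 92 + 14 + 13 + 52 + 35 + 46 + 22 + 77 + 75 = 430
Step 2: Count the number of values: n = 10
Step 3: Mean = sum / n = 430 / 10 = 43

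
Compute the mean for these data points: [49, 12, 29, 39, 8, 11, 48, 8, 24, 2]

23

Step 1: Sum all values: 49 + 12 + 29 + 39 + 8 + 11 + 48 + 8 + 24 + 2 = 230
Step 2: Count the number of values: n = 10
Step 3: Mean = sum / n = 230 / 10 = 23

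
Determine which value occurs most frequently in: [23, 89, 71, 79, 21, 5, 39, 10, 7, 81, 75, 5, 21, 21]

21

Step 1: Count the frequency of each value:
  5: appears 2 time(s)
  7: appears 1 time(s)
  10: appears 1 time(s)
  21: appears 3 time(s)
  23: appears 1 time(s)
  39: appears 1 time(s)
  71: appears 1 time(s)
  75: appears 1 time(s)
  79: appears 1 time(s)
  81: appears 1 time(s)
  89: appears 1 time(s)
Step 2: The value 21 appears most frequently (3 times).
Step 3: Mode = 21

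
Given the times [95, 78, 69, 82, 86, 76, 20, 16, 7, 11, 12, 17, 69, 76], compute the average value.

51

Step 1: Sum all values: 95 + 78 + 69 + 82 + 86 + 76 + 20 + 16 + 7 + 11 + 12 + 17 + 69 + 76 = 714
Step 2: Count the number of values: n = 14
Step 3: Mean = sum / n = 714 / 14 = 51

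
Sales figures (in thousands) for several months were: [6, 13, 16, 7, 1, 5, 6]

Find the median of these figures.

6

Step 1: Sort the data in ascending order: [1, 5, 6, 6, 7, 13, 16]
Step 2: The number of values is n = 7.
Step 3: Since n is odd, the median is the middle value at position 4: 6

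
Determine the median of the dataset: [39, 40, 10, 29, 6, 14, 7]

14

Step 1: Sort the data in ascending order: [6, 7, 10, 14, 29, 39, 40]
Step 2: The number of values is n = 7.
Step 3: Since n is odd, the median is the middle value at position 4: 14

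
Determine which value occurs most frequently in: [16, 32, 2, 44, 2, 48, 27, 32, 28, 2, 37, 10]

2

Step 1: Count the frequency of each value:
  2: appears 3 time(s)
  10: appears 1 time(s)
  16: appears 1 time(s)
  27: appears 1 time(s)
  28: appears 1 time(s)
  32: appears 2 time(s)
  37: appears 1 time(s)
  44: appears 1 time(s)
  48: appears 1 time(s)
Step 2: The value 2 appears most frequently (3 times).
Step 3: Mode = 2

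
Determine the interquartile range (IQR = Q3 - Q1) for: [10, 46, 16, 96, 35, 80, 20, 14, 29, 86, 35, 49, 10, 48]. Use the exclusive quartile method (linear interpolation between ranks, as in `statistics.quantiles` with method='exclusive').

41.25

Step 1: Sort the data: [10, 10, 14, 16, 20, 29, 35, 35, 46, 48, 49, 80, 86, 96]
Step 2: n = 14
Step 3: Using the exclusive quartile method:
  Q1 = 15.5
  Q2 (median) = 35
  Q3 = 56.75
  IQR = Q3 - Q1 = 56.75 - 15.5 = 41.25
Step 4: IQR = 41.25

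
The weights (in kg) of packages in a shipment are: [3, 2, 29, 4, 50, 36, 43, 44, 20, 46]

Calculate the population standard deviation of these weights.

18.1497

Step 1: Compute the mean: 27.7
Step 2: Sum of squared deviations from the mean: 3294.1
Step 3: Population variance = 3294.1 / 10 = 329.41
Step 4: Standard deviation = sqrt(329.41) = 18.1497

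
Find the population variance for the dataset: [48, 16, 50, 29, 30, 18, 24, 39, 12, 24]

153.2

Step 1: Compute the mean: (48 + 16 + 50 + 29 + 30 + 18 + 24 + 39 + 12 + 24) / 10 = 29
Step 2: Compute squared deviations from the mean:
  (48 - 29)^2 = 361
  (16 - 29)^2 = 169
  (50 - 29)^2 = 441
  (29 - 29)^2 = 0
  (30 - 29)^2 = 1
  (18 - 29)^2 = 121
  (24 - 29)^2 = 25
  (39 - 29)^2 = 100
  (12 - 29)^2 = 289
  (24 - 29)^2 = 25
Step 3: Sum of squared deviations = 1532
Step 4: Population variance = 1532 / 10 = 153.2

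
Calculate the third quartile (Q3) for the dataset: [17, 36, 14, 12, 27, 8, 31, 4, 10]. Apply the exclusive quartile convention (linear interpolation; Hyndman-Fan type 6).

29

Step 1: Sort the data: [4, 8, 10, 12, 14, 17, 27, 31, 36]
Step 2: n = 9
Step 3: Using the exclusive quartile method:
  Q1 = 9
  Q2 (median) = 14
  Q3 = 29
  IQR = Q3 - Q1 = 29 - 9 = 20
Step 4: Q3 = 29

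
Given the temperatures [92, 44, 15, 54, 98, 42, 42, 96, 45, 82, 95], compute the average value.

64.0909

Step 1: Sum all values: 92 + 44 + 15 + 54 + 98 + 42 + 42 + 96 + 45 + 82 + 95 = 705
Step 2: Count the number of values: n = 11
Step 3: Mean = sum / n = 705 / 11 = 64.0909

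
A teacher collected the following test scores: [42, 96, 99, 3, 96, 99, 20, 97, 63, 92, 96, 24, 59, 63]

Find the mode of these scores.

96

Step 1: Count the frequency of each value:
  3: appears 1 time(s)
  20: appears 1 time(s)
  24: appears 1 time(s)
  42: appears 1 time(s)
  59: appears 1 time(s)
  63: appears 2 time(s)
  92: appears 1 time(s)
  96: appears 3 time(s)
  97: appears 1 time(s)
  99: appears 2 time(s)
Step 2: The value 96 appears most frequently (3 times).
Step 3: Mode = 96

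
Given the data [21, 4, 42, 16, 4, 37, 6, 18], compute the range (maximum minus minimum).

38

Step 1: Identify the maximum value: max = 42
Step 2: Identify the minimum value: min = 4
Step 3: Range = max - min = 42 - 4 = 38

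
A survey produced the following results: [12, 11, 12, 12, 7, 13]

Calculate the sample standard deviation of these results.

2.137

Step 1: Compute the mean: 11.1667
Step 2: Sum of squared deviations from the mean: 22.8333
Step 3: Sample variance = 22.8333 / 5 = 4.5667
Step 4: Standard deviation = sqrt(4.5667) = 2.137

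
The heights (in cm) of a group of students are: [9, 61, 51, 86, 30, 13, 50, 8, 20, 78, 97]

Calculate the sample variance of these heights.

1032.4182

Step 1: Compute the mean: (9 + 61 + 51 + 86 + 30 + 13 + 50 + 8 + 20 + 78 + 97) / 11 = 45.7273
Step 2: Compute squared deviations from the mean:
  (9 - 45.7273)^2 = 1348.8926
  (61 - 45.7273)^2 = 233.2562
  (51 - 45.7273)^2 = 27.8017
  (86 - 45.7273)^2 = 1621.8926
  (30 - 45.7273)^2 = 247.3471
  (13 - 45.7273)^2 = 1071.0744
  (50 - 45.7273)^2 = 18.2562
  (8 - 45.7273)^2 = 1423.3471
  (20 - 45.7273)^2 = 661.8926
  (78 - 45.7273)^2 = 1041.5289
  (97 - 45.7273)^2 = 2628.8926
Step 3: Sum of squared deviations = 10324.1818
Step 4: Sample variance = 10324.1818 / 10 = 1032.4182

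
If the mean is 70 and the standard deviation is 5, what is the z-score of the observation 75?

1

Step 1: Recall the z-score formula: z = (x - mu) / sigma
Step 2: Substitute values: z = (75 - 70) / 5
Step 3: z = 5 / 5 = 1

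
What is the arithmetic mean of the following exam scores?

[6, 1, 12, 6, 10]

7

Step 1: Sum all values: 6 + 1 + 12 + 6 + 10 = 35
Step 2: Count the number of values: n = 5
Step 3: Mean = sum / n = 35 / 5 = 7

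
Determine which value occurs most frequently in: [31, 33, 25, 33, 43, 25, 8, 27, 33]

33

Step 1: Count the frequency of each value:
  8: appears 1 time(s)
  25: appears 2 time(s)
  27: appears 1 time(s)
  31: appears 1 time(s)
  33: appears 3 time(s)
  43: appears 1 time(s)
Step 2: The value 33 appears most frequently (3 times).
Step 3: Mode = 33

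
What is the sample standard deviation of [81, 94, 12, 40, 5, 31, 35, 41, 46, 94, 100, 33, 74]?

32.081

Step 1: Compute the mean: 52.7692
Step 2: Sum of squared deviations from the mean: 12350.3077
Step 3: Sample variance = 12350.3077 / 12 = 1029.1923
Step 4: Standard deviation = sqrt(1029.1923) = 32.081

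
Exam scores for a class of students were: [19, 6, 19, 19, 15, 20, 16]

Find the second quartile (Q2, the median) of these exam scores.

19

Step 1: Sort the data: [6, 15, 16, 19, 19, 19, 20]
Step 2: n = 7
Step 3: Q2 is the median. Since n is odd, it is the middle value at position 4: 19
Step 4: Q2 = 19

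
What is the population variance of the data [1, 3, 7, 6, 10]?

9.84

Step 1: Compute the mean: (1 + 3 + 7 + 6 + 10) / 5 = 5.4
Step 2: Compute squared deviations from the mean:
  (1 - 5.4)^2 = 19.36
  (3 - 5.4)^2 = 5.76
  (7 - 5.4)^2 = 2.56
  (6 - 5.4)^2 = 0.36
  (10 - 5.4)^2 = 21.16
Step 3: Sum of squared deviations = 49.2
Step 4: Population variance = 49.2 / 5 = 9.84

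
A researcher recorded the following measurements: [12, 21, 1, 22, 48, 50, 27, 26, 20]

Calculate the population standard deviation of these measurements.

14.733

Step 1: Compute the mean: 25.2222
Step 2: Sum of squared deviations from the mean: 1953.5556
Step 3: Population variance = 1953.5556 / 9 = 217.0617
Step 4: Standard deviation = sqrt(217.0617) = 14.733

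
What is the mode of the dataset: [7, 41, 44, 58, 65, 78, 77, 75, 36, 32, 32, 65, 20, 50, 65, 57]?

65

Step 1: Count the frequency of each value:
  7: appears 1 time(s)
  20: appears 1 time(s)
  32: appears 2 time(s)
  36: appears 1 time(s)
  41: appears 1 time(s)
  44: appears 1 time(s)
  50: appears 1 time(s)
  57: appears 1 time(s)
  58: appears 1 time(s)
  65: appears 3 time(s)
  75: appears 1 time(s)
  77: appears 1 time(s)
  78: appears 1 time(s)
Step 2: The value 65 appears most frequently (3 times).
Step 3: Mode = 65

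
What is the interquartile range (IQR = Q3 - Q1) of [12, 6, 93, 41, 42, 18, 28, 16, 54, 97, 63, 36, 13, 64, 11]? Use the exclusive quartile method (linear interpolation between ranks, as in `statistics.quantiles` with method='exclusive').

50

Step 1: Sort the data: [6, 11, 12, 13, 16, 18, 28, 36, 41, 42, 54, 63, 64, 93, 97]
Step 2: n = 15
Step 3: Using the exclusive quartile method:
  Q1 = 13
  Q2 (median) = 36
  Q3 = 63
  IQR = Q3 - Q1 = 63 - 13 = 50
Step 4: IQR = 50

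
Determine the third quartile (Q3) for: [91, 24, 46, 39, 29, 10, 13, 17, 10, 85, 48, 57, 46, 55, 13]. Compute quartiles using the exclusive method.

55

Step 1: Sort the data: [10, 10, 13, 13, 17, 24, 29, 39, 46, 46, 48, 55, 57, 85, 91]
Step 2: n = 15
Step 3: Using the exclusive quartile method:
  Q1 = 13
  Q2 (median) = 39
  Q3 = 55
  IQR = Q3 - Q1 = 55 - 13 = 42
Step 4: Q3 = 55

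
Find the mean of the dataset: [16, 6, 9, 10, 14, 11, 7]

10.4286

Step 1: Sum all values: 16 + 6 + 9 + 10 + 14 + 11 + 7 = 73
Step 2: Count the number of values: n = 7
Step 3: Mean = sum / n = 73 / 7 = 10.4286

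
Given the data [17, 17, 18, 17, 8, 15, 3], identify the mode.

17

Step 1: Count the frequency of each value:
  3: appears 1 time(s)
  8: appears 1 time(s)
  15: appears 1 time(s)
  17: appears 3 time(s)
  18: appears 1 time(s)
Step 2: The value 17 appears most frequently (3 times).
Step 3: Mode = 17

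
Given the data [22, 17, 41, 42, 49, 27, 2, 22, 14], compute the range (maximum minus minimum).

47

Step 1: Identify the maximum value: max = 49
Step 2: Identify the minimum value: min = 2
Step 3: Range = max - min = 49 - 2 = 47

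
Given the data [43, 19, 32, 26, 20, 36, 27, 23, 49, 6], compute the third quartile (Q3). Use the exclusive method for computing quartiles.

37.75

Step 1: Sort the data: [6, 19, 20, 23, 26, 27, 32, 36, 43, 49]
Step 2: n = 10
Step 3: Using the exclusive quartile method:
  Q1 = 19.75
  Q2 (median) = 26.5
  Q3 = 37.75
  IQR = Q3 - Q1 = 37.75 - 19.75 = 18
Step 4: Q3 = 37.75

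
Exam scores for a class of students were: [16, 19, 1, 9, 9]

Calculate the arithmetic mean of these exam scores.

10.8

Step 1: Sum all values: 16 + 19 + 1 + 9 + 9 = 54
Step 2: Count the number of values: n = 5
Step 3: Mean = sum / n = 54 / 5 = 10.8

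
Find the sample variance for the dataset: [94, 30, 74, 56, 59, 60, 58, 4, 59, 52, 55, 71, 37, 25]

505.4945

Step 1: Compute the mean: (94 + 30 + 74 + 56 + 59 + 60 + 58 + 4 + 59 + 52 + 55 + 71 + 37 + 25) / 14 = 52.4286
Step 2: Compute squared deviations from the mean:
  (94 - 52.4286)^2 = 1728.1837
  (30 - 52.4286)^2 = 503.0408
  (74 - 52.4286)^2 = 465.3265
  (56 - 52.4286)^2 = 12.7551
  (59 - 52.4286)^2 = 43.1837
  (60 - 52.4286)^2 = 57.3265
  (58 - 52.4286)^2 = 31.0408
  (4 - 52.4286)^2 = 2345.3265
  (59 - 52.4286)^2 = 43.1837
  (52 - 52.4286)^2 = 0.1837
  (55 - 52.4286)^2 = 6.6122
  (71 - 52.4286)^2 = 344.898
  (37 - 52.4286)^2 = 238.0408
  (25 - 52.4286)^2 = 752.3265
Step 3: Sum of squared deviations = 6571.4286
Step 4: Sample variance = 6571.4286 / 13 = 505.4945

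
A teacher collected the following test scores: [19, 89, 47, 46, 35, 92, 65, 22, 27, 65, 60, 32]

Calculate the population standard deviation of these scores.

23.5989

Step 1: Compute the mean: 49.9167
Step 2: Sum of squared deviations from the mean: 6682.9167
Step 3: Population variance = 6682.9167 / 12 = 556.9097
Step 4: Standard deviation = sqrt(556.9097) = 23.5989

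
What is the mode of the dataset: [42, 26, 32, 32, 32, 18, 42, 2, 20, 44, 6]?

32

Step 1: Count the frequency of each value:
  2: appears 1 time(s)
  6: appears 1 time(s)
  18: appears 1 time(s)
  20: appears 1 time(s)
  26: appears 1 time(s)
  32: appears 3 time(s)
  42: appears 2 time(s)
  44: appears 1 time(s)
Step 2: The value 32 appears most frequently (3 times).
Step 3: Mode = 32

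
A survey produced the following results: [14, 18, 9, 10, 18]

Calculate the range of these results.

9

Step 1: Identify the maximum value: max = 18
Step 2: Identify the minimum value: min = 9
Step 3: Range = max - min = 18 - 9 = 9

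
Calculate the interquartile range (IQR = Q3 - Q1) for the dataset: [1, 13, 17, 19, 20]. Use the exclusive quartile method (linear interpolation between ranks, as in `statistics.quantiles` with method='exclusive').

12.5

Step 1: Sort the data: [1, 13, 17, 19, 20]
Step 2: n = 5
Step 3: Using the exclusive quartile method:
  Q1 = 7
  Q2 (median) = 17
  Q3 = 19.5
  IQR = Q3 - Q1 = 19.5 - 7 = 12.5
Step 4: IQR = 12.5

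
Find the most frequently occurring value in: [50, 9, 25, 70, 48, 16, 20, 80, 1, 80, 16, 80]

80

Step 1: Count the frequency of each value:
  1: appears 1 time(s)
  9: appears 1 time(s)
  16: appears 2 time(s)
  20: appears 1 time(s)
  25: appears 1 time(s)
  48: appears 1 time(s)
  50: appears 1 time(s)
  70: appears 1 time(s)
  80: appears 3 time(s)
Step 2: The value 80 appears most frequently (3 times).
Step 3: Mode = 80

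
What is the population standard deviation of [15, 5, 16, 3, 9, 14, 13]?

4.7423

Step 1: Compute the mean: 10.7143
Step 2: Sum of squared deviations from the mean: 157.4286
Step 3: Population variance = 157.4286 / 7 = 22.4898
Step 4: Standard deviation = sqrt(22.4898) = 4.7423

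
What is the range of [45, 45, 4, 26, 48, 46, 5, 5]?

44

Step 1: Identify the maximum value: max = 48
Step 2: Identify the minimum value: min = 4
Step 3: Range = max - min = 48 - 4 = 44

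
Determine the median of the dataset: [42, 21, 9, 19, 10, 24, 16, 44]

20

Step 1: Sort the data in ascending order: [9, 10, 16, 19, 21, 24, 42, 44]
Step 2: The number of values is n = 8.
Step 3: Since n is even, the median is the average of positions 4 and 5:
  Median = (19 + 21) / 2 = 20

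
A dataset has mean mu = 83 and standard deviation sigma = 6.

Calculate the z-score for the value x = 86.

0.5

Step 1: Recall the z-score formula: z = (x - mu) / sigma
Step 2: Substitute values: z = (86 - 83) / 6
Step 3: z = 3 / 6 = 0.5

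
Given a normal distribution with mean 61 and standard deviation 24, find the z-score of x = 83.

0.9167

Step 1: Recall the z-score formula: z = (x - mu) / sigma
Step 2: Substitute values: z = (83 - 61) / 24
Step 3: z = 22 / 24 = 0.9167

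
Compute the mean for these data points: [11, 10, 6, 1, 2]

6

Step 1: Sum all values: 11 + 10 + 6 + 1 + 2 = 30
Step 2: Count the number of values: n = 5
Step 3: Mean = sum / n = 30 / 5 = 6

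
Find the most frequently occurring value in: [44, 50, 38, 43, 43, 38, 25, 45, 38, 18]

38

Step 1: Count the frequency of each value:
  18: appears 1 time(s)
  25: appears 1 time(s)
  38: appears 3 time(s)
  43: appears 2 time(s)
  44: appears 1 time(s)
  45: appears 1 time(s)
  50: appears 1 time(s)
Step 2: The value 38 appears most frequently (3 times).
Step 3: Mode = 38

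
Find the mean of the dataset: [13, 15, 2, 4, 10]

8.8

Step 1: Sum all values: 13 + 15 + 2 + 4 + 10 = 44
Step 2: Count the number of values: n = 5
Step 3: Mean = sum / n = 44 / 5 = 8.8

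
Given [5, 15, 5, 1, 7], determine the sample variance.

26.8

Step 1: Compute the mean: (5 + 15 + 5 + 1 + 7) / 5 = 6.6
Step 2: Compute squared deviations from the mean:
  (5 - 6.6)^2 = 2.56
  (15 - 6.6)^2 = 70.56
  (5 - 6.6)^2 = 2.56
  (1 - 6.6)^2 = 31.36
  (7 - 6.6)^2 = 0.16
Step 3: Sum of squared deviations = 107.2
Step 4: Sample variance = 107.2 / 4 = 26.8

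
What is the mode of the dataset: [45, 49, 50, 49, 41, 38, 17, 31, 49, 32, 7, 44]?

49

Step 1: Count the frequency of each value:
  7: appears 1 time(s)
  17: appears 1 time(s)
  31: appears 1 time(s)
  32: appears 1 time(s)
  38: appears 1 time(s)
  41: appears 1 time(s)
  44: appears 1 time(s)
  45: appears 1 time(s)
  49: appears 3 time(s)
  50: appears 1 time(s)
Step 2: The value 49 appears most frequently (3 times).
Step 3: Mode = 49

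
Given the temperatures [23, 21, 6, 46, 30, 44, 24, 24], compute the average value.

27.25

Step 1: Sum all values: 23 + 21 + 6 + 46 + 30 + 44 + 24 + 24 = 218
Step 2: Count the number of values: n = 8
Step 3: Mean = sum / n = 218 / 8 = 27.25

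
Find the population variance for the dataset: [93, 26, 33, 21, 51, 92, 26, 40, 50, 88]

740

Step 1: Compute the mean: (93 + 26 + 33 + 21 + 51 + 92 + 26 + 40 + 50 + 88) / 10 = 52
Step 2: Compute squared deviations from the mean:
  (93 - 52)^2 = 1681
  (26 - 52)^2 = 676
  (33 - 52)^2 = 361
  (21 - 52)^2 = 961
  (51 - 52)^2 = 1
  (92 - 52)^2 = 1600
  (26 - 52)^2 = 676
  (40 - 52)^2 = 144
  (50 - 52)^2 = 4
  (88 - 52)^2 = 1296
Step 3: Sum of squared deviations = 7400
Step 4: Population variance = 7400 / 10 = 740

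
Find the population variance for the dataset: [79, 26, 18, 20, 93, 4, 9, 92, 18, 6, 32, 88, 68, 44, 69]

1048.64

Step 1: Compute the mean: (79 + 26 + 18 + 20 + 93 + 4 + 9 + 92 + 18 + 6 + 32 + 88 + 68 + 44 + 69) / 15 = 44.4
Step 2: Compute squared deviations from the mean:
  (79 - 44.4)^2 = 1197.16
  (26 - 44.4)^2 = 338.56
  (18 - 44.4)^2 = 696.96
  (20 - 44.4)^2 = 595.36
  (93 - 44.4)^2 = 2361.96
  (4 - 44.4)^2 = 1632.16
  (9 - 44.4)^2 = 1253.16
  (92 - 44.4)^2 = 2265.76
  (18 - 44.4)^2 = 696.96
  (6 - 44.4)^2 = 1474.56
  (32 - 44.4)^2 = 153.76
  (88 - 44.4)^2 = 1900.96
  (68 - 44.4)^2 = 556.96
  (44 - 44.4)^2 = 0.16
  (69 - 44.4)^2 = 605.16
Step 3: Sum of squared deviations = 15729.6
Step 4: Population variance = 15729.6 / 15 = 1048.64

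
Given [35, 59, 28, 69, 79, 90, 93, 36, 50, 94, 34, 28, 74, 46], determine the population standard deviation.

23.8453

Step 1: Compute the mean: 58.2143
Step 2: Sum of squared deviations from the mean: 7960.3571
Step 3: Population variance = 7960.3571 / 14 = 568.5969
Step 4: Standard deviation = sqrt(568.5969) = 23.8453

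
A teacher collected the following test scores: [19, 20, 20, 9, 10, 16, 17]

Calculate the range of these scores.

11

Step 1: Identify the maximum value: max = 20
Step 2: Identify the minimum value: min = 9
Step 3: Range = max - min = 20 - 9 = 11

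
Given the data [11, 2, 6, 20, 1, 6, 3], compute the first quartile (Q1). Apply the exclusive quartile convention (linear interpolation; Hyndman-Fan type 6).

2

Step 1: Sort the data: [1, 2, 3, 6, 6, 11, 20]
Step 2: n = 7
Step 3: Using the exclusive quartile method:
  Q1 = 2
  Q2 (median) = 6
  Q3 = 11
  IQR = Q3 - Q1 = 11 - 2 = 9
Step 4: Q1 = 2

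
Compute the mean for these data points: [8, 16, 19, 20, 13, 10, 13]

14.1429

Step 1: Sum all values: 8 + 16 + 19 + 20 + 13 + 10 + 13 = 99
Step 2: Count the number of values: n = 7
Step 3: Mean = sum / n = 99 / 7 = 14.1429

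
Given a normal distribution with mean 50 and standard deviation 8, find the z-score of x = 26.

-3

Step 1: Recall the z-score formula: z = (x - mu) / sigma
Step 2: Substitute values: z = (26 - 50) / 8
Step 3: z = -24 / 8 = -3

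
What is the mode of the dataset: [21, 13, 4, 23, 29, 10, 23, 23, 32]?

23

Step 1: Count the frequency of each value:
  4: appears 1 time(s)
  10: appears 1 time(s)
  13: appears 1 time(s)
  21: appears 1 time(s)
  23: appears 3 time(s)
  29: appears 1 time(s)
  32: appears 1 time(s)
Step 2: The value 23 appears most frequently (3 times).
Step 3: Mode = 23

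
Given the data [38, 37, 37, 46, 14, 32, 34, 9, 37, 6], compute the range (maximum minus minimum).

40

Step 1: Identify the maximum value: max = 46
Step 2: Identify the minimum value: min = 6
Step 3: Range = max - min = 46 - 6 = 40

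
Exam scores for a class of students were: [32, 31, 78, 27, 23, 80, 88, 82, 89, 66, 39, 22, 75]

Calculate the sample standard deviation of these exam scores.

27.2102

Step 1: Compute the mean: 56.3077
Step 2: Sum of squared deviations from the mean: 8884.7692
Step 3: Sample variance = 8884.7692 / 12 = 740.3974
Step 4: Standard deviation = sqrt(740.3974) = 27.2102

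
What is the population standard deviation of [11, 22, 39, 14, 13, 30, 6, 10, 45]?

13.0847

Step 1: Compute the mean: 21.1111
Step 2: Sum of squared deviations from the mean: 1540.8889
Step 3: Population variance = 1540.8889 / 9 = 171.2099
Step 4: Standard deviation = sqrt(171.2099) = 13.0847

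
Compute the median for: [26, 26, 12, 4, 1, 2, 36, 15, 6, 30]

13.5

Step 1: Sort the data in ascending order: [1, 2, 4, 6, 12, 15, 26, 26, 30, 36]
Step 2: The number of values is n = 10.
Step 3: Since n is even, the median is the average of positions 5 and 6:
  Median = (12 + 15) / 2 = 13.5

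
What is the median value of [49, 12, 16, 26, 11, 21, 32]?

21

Step 1: Sort the data in ascending order: [11, 12, 16, 21, 26, 32, 49]
Step 2: The number of values is n = 7.
Step 3: Since n is odd, the median is the middle value at position 4: 21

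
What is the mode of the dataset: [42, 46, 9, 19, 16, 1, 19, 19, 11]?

19

Step 1: Count the frequency of each value:
  1: appears 1 time(s)
  9: appears 1 time(s)
  11: appears 1 time(s)
  16: appears 1 time(s)
  19: appears 3 time(s)
  42: appears 1 time(s)
  46: appears 1 time(s)
Step 2: The value 19 appears most frequently (3 times).
Step 3: Mode = 19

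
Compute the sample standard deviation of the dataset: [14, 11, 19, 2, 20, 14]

6.5013

Step 1: Compute the mean: 13.3333
Step 2: Sum of squared deviations from the mean: 211.3333
Step 3: Sample variance = 211.3333 / 5 = 42.2667
Step 4: Standard deviation = sqrt(42.2667) = 6.5013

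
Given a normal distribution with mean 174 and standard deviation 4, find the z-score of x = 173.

-0.25

Step 1: Recall the z-score formula: z = (x - mu) / sigma
Step 2: Substitute values: z = (173 - 174) / 4
Step 3: z = -1 / 4 = -0.25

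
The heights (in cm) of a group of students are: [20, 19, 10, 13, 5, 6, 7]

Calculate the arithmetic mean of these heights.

11.4286

Step 1: Sum all values: 20 + 19 + 10 + 13 + 5 + 6 + 7 = 80
Step 2: Count the number of values: n = 7
Step 3: Mean = sum / n = 80 / 7 = 11.4286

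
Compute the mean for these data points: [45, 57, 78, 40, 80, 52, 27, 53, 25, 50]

50.7

Step 1: Sum all values: 45 + 57 + 78 + 40 + 80 + 52 + 27 + 53 + 25 + 50 = 507
Step 2: Count the number of values: n = 10
Step 3: Mean = sum / n = 507 / 10 = 50.7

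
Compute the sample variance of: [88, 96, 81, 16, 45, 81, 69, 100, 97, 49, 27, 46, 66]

759.1923

Step 1: Compute the mean: (88 + 96 + 81 + 16 + 45 + 81 + 69 + 100 + 97 + 49 + 27 + 46 + 66) / 13 = 66.2308
Step 2: Compute squared deviations from the mean:
  (88 - 66.2308)^2 = 473.8994
  (96 - 66.2308)^2 = 886.2071
  (81 - 66.2308)^2 = 218.1302
  (16 - 66.2308)^2 = 2523.1302
  (45 - 66.2308)^2 = 450.7456
  (81 - 66.2308)^2 = 218.1302
  (69 - 66.2308)^2 = 7.6686
  (100 - 66.2308)^2 = 1140.3609
  (97 - 66.2308)^2 = 946.7456
  (49 - 66.2308)^2 = 296.8994
  (27 - 66.2308)^2 = 1539.0533
  (46 - 66.2308)^2 = 409.284
  (66 - 66.2308)^2 = 0.0533
Step 3: Sum of squared deviations = 9110.3077
Step 4: Sample variance = 9110.3077 / 12 = 759.1923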